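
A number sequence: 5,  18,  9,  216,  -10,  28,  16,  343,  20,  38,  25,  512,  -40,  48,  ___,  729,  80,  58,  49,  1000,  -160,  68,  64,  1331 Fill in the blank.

36

Split by position mod 4 into 4 tracks.
Track A: 5, -10, 20, -40, 80, -160 — geometric, ×-2 each step.
Track B: 18, 28, 38, 48, 58, 68 — arithmetic with common difference +10.
Track C: 9, 16, 25, ?, 49, 64 — consecutive squares n² from n = 3.
Track D: 216, 343, 512, 729, 1000, 1331 — consecutive cubes n³ from n = 6.
The gap is track C's term 4; the rule gives 36.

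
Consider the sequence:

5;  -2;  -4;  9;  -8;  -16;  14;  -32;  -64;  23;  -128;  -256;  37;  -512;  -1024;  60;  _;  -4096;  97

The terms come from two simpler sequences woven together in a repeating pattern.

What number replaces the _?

Positions follow the repeating pattern ABB; grouping by letter gives 2 tracks.
Stream A: 5, 9, 14, 23, 37, 60, 97 — a Fibonacci-like recurrence a_n = a_{n-1} + a_{n-2}.
Stream B: -2, -4, -8, -16, -32, -64, -128, -256, -512, -1024, ?, -4096 — a geometric progression (common ratio 2).
Filling stream B at index 11 by its rule yields -2048.

-2048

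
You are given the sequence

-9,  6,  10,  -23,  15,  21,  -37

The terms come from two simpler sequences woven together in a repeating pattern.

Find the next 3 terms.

28, 36, -51

The slot pattern repeats as ABB (period 3), so there are 2 interleaved tracks.
Track A: -9, -23, -37 (arithmetic, step −14).
Track B: 6, 10, 15, 21 (the triangular numbers T_3, T_4, …).
Position 8 → track B, term 5 = 28.
The 9th slot belongs to track B; its 6th term is 36.
The 10th slot belongs to track A; its 4th term is -51.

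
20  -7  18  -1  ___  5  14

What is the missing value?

Odd-indexed and even-indexed terms follow separate rules.
Track A = 20, 18, ?, 14: linear: a_n = 22 − 2·n.
Track B = -7, -1, 5: linear: a_n = -13 + 6·n.
Track A's pattern makes the blank 16.

16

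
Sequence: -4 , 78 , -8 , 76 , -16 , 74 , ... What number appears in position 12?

68

The terms cycle through 2 interleaved subsequences.
Track A: -4, -8, -16. Geometric with ratio 2.
Track B: 78, 76, 74. Arithmetic with common difference −2.
Term 12 comes from track B (its 6th entry): 68.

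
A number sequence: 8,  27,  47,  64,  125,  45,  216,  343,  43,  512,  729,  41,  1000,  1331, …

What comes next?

39

Reading positions in blocks of 3 reveals the pattern AAB — 2 tracks woven together.
Track A: 8, 27, 64, 125, 216, 343, 512, 729, 1000, 1331. The cubes 2³, 3³, 4³, ….
Track B: 47, 45, 43, 41. Subtracting 2 each time.
Position 15 falls in track B as its term 5, giving 39.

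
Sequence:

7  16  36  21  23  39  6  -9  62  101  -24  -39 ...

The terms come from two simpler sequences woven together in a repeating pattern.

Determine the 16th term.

-69

Reading positions in blocks of 4 reveals the pattern AABB — 2 tracks woven together.
Stream A = 7, 16, 23, 39, 62, 101: Fibonacci-style (each term is the sum of the two before it).
Stream B = 36, 21, 6, -9, -24, -39: linear: a_n = 51 − 15·n.
Position 16 → stream B, term 8 = -69.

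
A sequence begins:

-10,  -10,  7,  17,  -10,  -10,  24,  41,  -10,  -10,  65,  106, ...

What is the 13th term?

Reading positions in blocks of 4 reveals the pattern AABB — 2 tracks woven together.
Track A: -10, -10, -10, -10, -10, -10 — constant -10.
Track B: 7, 17, 24, 41, 65, 106 — each term equals the sum of the previous two.
The 13th slot belongs to track A; its 7th term is -10.

-10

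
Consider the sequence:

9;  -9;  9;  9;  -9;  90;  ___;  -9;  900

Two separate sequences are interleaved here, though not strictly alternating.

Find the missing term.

Reading positions in blocks of 3 reveals the pattern AAB — 2 tracks woven together.
Subsequence A is 9, -9, 9, -9, ?, -9, which is oscillating between 9 and -9.
Subsequence B is 9, 90, 900, which is multiplying by 10 each time.
The gap is subsequence A's term 5; the rule gives 9.

9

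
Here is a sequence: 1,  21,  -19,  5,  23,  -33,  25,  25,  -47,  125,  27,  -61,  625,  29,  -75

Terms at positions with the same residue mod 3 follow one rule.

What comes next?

Split by position mod 3: positions 1, 4, 7, … form one track, and each other residue class forms its own.
Track A: 1, 5, 25, 125, 625. Successive powers of 5.
Track B: 21, 23, 25, 27, 29. Adding 2 each time.
Track C: -19, -33, -47, -61, -75. Arithmetic with common difference −14.
Position 16 falls in track A as its term 6, giving 3125.

3125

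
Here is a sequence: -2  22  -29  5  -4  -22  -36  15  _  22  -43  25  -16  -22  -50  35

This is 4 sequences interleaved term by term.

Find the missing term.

Split by position mod 4 into 4 tracks.
Track A: -2, -4, ?, -16 — geometric, ×2 each step.
Track B: 22, -22, 22, -22 — the oscillation 22·(−1)^(n+1).
Track C: -29, -36, -43, -50 — arithmetic with common difference −7.
Track D: 5, 15, 25, 35 — linear: a_n = -5 + 10·n.
So the missing entry in track A is -8.

-8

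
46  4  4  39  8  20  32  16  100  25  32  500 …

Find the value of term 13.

18

Read the sequence 3 terms at a time; column i is its own pattern.
Track A: 46, 39, 32, 25 (arithmetic, step −7).
Track B: 4, 8, 16, 32 (successive powers of 2).
Track C: 4, 20, 100, 500 (geometric with ratio 5).
The 13th slot belongs to track A; its 5th term is 18.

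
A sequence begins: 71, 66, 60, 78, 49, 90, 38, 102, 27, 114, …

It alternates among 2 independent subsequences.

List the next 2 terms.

Odd-indexed and even-indexed terms follow separate rules.
Stream A: 71, 60, 49, 38, 27 (linear: a_n = 82 − 11·n).
Stream B: 66, 78, 90, 102, 114 (arithmetic with common difference +12).
Term 11 comes from stream A (its 6th entry): 16.
Position 12 falls in stream B as its term 6, giving 126.

16, 126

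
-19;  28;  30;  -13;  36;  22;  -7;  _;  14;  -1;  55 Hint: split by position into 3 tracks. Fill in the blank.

Split by position mod 3 into 3 tracks.
Track A: -19, -13, -7, -1. Arithmetic, step +6.
Track B: 28, 36, ?, 55. The triangular numbers T_7, T_8, ….
Track C: 30, 22, 14. Arithmetic, step −8.
The gap is track B's term 3; the rule gives 45.

45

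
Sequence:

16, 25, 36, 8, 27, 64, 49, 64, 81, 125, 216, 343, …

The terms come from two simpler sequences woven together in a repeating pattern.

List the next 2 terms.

100, 121

Reading positions in blocks of 6 reveals the pattern AAABBB — 2 tracks woven together.
Track A = 16, 25, 36, 49, 64, 81: consecutive squares n² from n = 4.
Track B = 8, 27, 64, 125, 216, 343: the cubes 2³, 3³, 4³, ….
The 13th slot belongs to track A; its 7th term is 100.
Position 14 → track A, term 8 = 121.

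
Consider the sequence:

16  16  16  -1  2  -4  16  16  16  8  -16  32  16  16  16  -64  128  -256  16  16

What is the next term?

Reading positions in blocks of 6 reveals the pattern AAABBB — 2 tracks woven together.
Subsequence A: 16, 16, 16, 16, 16, 16, 16, 16, 16, 16, 16 (constant 16).
Subsequence B: -1, 2, -4, 8, -16, 32, -64, 128, -256 (a geometric progression (common ratio -2)).
Term 21 comes from subsequence A (its 12th entry): 16.

16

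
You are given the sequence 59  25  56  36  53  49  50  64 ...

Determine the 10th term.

81

Taking every 2nd term gives 2 separate tracks.
Track A is 59, 56, 53, 50, which is arithmetic, step −3.
Track B is 25, 36, 49, 64, which is perfect squares starting at 5².
Position 10 → track B, term 5 = 81.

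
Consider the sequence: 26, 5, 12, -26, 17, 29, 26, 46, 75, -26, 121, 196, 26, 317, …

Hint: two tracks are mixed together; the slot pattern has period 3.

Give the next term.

Positions follow the repeating pattern ABB; grouping by letter gives 2 tracks.
Stream A: 26, -26, 26, -26, 26 — the oscillation 26·(−1)^(n+1).
Stream B: 5, 12, 17, 29, 46, 75, 121, 196, 317 — each term equals the sum of the previous two.
The 15th slot belongs to stream B; its 10th term is 513.

513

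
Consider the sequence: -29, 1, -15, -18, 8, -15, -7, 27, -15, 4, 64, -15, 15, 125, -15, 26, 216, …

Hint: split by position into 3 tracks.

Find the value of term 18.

-15

Split by position mod 3: positions 1, 4, 7, … form one track, and each other residue class forms its own.
Subsequence A = -29, -18, -7, 4, 15, 26: adding 11 each time.
Subsequence B = 1, 8, 27, 64, 125, 216: the cubes 1³, 2³, 3³, ….
Subsequence C = -15, -15, -15, -15, -15: the constant sequence -15.
Position 18 → subsequence C, term 6 = -15.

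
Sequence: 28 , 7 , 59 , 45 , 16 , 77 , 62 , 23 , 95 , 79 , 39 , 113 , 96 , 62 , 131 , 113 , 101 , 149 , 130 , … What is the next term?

Taking every 3rd term gives 3 separate tracks.
Track A: 28, 45, 62, 79, 96, 113, 130 — linear: a_n = 11 + 17·n.
Track B: 7, 16, 23, 39, 62, 101 — each term equals the sum of the previous two.
Track C: 59, 77, 95, 113, 131, 149 — linear: a_n = 41 + 18·n.
Position 20 → track B, term 7 = 163.

163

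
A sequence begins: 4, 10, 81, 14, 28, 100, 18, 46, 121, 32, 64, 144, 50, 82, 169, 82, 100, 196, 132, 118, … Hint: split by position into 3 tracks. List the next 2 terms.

Taking every 3rd term gives 3 separate tracks.
Stream A: 4, 14, 18, 32, 50, 82, 132. A Fibonacci-like recurrence a_n = a_{n-1} + a_{n-2}.
Stream B: 10, 28, 46, 64, 82, 100, 118. Arithmetic with common difference +18.
Stream C: 81, 100, 121, 144, 169, 196. Consecutive squares n² from n = 9.
Term 21 comes from stream C (its 7th entry): 225.
The 22nd slot belongs to stream A; its 8th term is 214.

225, 214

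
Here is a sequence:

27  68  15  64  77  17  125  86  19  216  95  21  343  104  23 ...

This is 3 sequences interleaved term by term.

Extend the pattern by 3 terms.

512, 113, 25

The terms cycle through 3 interleaved subsequences.
Track A is 27, 64, 125, 216, 343, which is the cubes 3³, 4³, 5³, ….
Track B is 68, 77, 86, 95, 104, which is linear: a_n = 59 + 9·n.
Track C is 15, 17, 19, 21, 23, which is arithmetic with common difference +2.
The 16th slot belongs to track A; its 6th term is 512.
Term 17 comes from track B (its 6th entry): 113.
Position 18 → track C, term 6 = 25.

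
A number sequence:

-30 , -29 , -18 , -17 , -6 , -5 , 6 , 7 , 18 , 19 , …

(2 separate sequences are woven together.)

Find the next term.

Taking every 2nd term gives 2 separate tracks.
Stream A: -30, -18, -6, 6, 18 (arithmetic, step +12).
Stream B: -29, -17, -5, 7, 19 (arithmetic with common difference +12).
The 11th slot belongs to stream A; its 6th term is 30.

30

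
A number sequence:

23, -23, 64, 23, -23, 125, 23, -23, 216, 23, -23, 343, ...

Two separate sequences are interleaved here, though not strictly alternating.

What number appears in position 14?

-23

Reading positions in blocks of 3 reveals the pattern AAB — 2 tracks woven together.
Track A = 23, -23, 23, -23, 23, -23, 23, -23: the oscillation 23·(−1)^(n+1).
Track B = 64, 125, 216, 343: the cubes 4³, 5³, 6³, ….
The 14th slot belongs to track A; its 10th term is -23.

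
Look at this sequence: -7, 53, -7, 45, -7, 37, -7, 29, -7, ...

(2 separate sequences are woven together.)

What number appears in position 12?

Positions 1, 3, 5, … form one subsequence and positions 2, 4, 6, … form another.
Track A: -7, -7, -7, -7, -7. Always -7.
Track B: 53, 45, 37, 29. Linear: a_n = 61 − 8·n.
Position 12 → track B, term 6 = 13.

13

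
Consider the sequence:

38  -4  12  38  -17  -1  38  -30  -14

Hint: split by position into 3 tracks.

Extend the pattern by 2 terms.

38, -43

Split by position mod 3 into 3 tracks.
Subsequence A = 38, 38, 38: always 38.
Subsequence B = -4, -17, -30: arithmetic, step −13.
Subsequence C = 12, -1, -14: linear: a_n = 25 − 13·n.
Position 10 falls in subsequence A as its term 4, giving 38.
The 11th slot belongs to subsequence B; its 4th term is -43.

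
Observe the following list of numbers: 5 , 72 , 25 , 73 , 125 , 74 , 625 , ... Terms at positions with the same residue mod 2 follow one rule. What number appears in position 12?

77

The terms cycle through 2 interleaved subsequences.
Track A: 5, 25, 125, 625 (powers 5^1, 5^2, 5^3, …).
Track B: 72, 73, 74 (linear: a_n = 71 + n).
Position 12 → track B, term 6 = 77.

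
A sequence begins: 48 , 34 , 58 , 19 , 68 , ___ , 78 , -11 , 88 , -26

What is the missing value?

4

Odd-indexed and even-indexed terms follow separate rules.
Track A: 48, 58, 68, 78, 88 — arithmetic with common difference +10.
Track B: 34, 19, ?, -11, -26 — arithmetic, step −15.
Track B's pattern makes the blank 4.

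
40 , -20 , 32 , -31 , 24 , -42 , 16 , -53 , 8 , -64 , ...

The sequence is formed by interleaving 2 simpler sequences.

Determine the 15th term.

-16

Odd-indexed and even-indexed terms follow separate rules.
Stream A is 40, 32, 24, 16, 8, which is arithmetic with common difference −8.
Stream B is -20, -31, -42, -53, -64, which is arithmetic with common difference −11.
Position 15 → stream A, term 8 = -16.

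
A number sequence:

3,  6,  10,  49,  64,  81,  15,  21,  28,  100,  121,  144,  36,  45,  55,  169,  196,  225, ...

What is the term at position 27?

Positions follow the repeating pattern AAABBB; grouping by letter gives 2 tracks.
Track A = 3, 6, 10, 15, 21, 28, 36, 45, 55: the triangular numbers T_2, T_3, ….
Track B = 49, 64, 81, 100, 121, 144, 169, 196, 225: the squares 7², 8², 9², ….
Position 27 → track A, term 15 = 136.

136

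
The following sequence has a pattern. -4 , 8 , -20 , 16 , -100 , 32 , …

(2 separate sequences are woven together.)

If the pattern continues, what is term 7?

-500

The terms cycle through 2 interleaved subsequences.
Track A: -4, -20, -100 — geometric with ratio 5.
Track B: 8, 16, 32 — powers 2^3, 2^4, 2^5, ….
Position 7 falls in track A as its term 4, giving -500.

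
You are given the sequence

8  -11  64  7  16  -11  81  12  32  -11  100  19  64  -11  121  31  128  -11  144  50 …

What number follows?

Split by position mod 4: positions 1, 5, 9, … form one track, and each other residue class forms its own.
Track A: 8, 16, 32, 64, 128 (a geometric progression (common ratio 2)).
Track B: -11, -11, -11, -11, -11 (constant -11).
Track C: 64, 81, 100, 121, 144 (consecutive squares n² from n = 8).
Track D: 7, 12, 19, 31, 50 (each term equals the sum of the previous two).
Position 21 falls in track A as its term 6, giving 256.

256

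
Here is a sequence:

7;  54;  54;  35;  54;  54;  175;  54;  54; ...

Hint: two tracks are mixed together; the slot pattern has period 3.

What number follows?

Reading positions in blocks of 3 reveals the pattern ABB — 2 tracks woven together.
Track A: 7, 35, 175. Geometric, ×5 each step.
Track B: 54, 54, 54, 54, 54, 54. The constant sequence 54.
Term 10 comes from track A (its 4th entry): 875.

875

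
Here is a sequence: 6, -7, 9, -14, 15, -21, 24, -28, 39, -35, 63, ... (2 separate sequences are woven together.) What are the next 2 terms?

Split by position mod 2 into 2 tracks.
Track A = 6, 9, 15, 24, 39, 63: Fibonacci-style (each term is the sum of the two before it).
Track B = -7, -14, -21, -28, -35: arithmetic, step −7.
Position 12 falls in track B as its term 6, giving -42.
The 13th slot belongs to track A; its 7th term is 102.

-42, 102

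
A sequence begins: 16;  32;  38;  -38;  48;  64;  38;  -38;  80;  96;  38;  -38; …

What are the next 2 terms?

Positions follow the repeating pattern AABB; grouping by letter gives 2 tracks.
Track A = 16, 32, 48, 64, 80, 96: linear: a_n = 16·n.
Track B = 38, -38, 38, -38, 38, -38: the oscillation 38·(−1)^(n+1).
Position 13 falls in track A as its term 7, giving 112.
Position 14 → track A, term 8 = 128.

112, 128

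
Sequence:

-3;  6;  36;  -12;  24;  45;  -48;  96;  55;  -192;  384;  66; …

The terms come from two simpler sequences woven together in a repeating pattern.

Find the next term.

Reading positions in blocks of 3 reveals the pattern AAB — 2 tracks woven together.
Track A: -3, 6, -12, 24, -48, 96, -192, 384. Geometric with ratio -2.
Track B: 36, 45, 55, 66. The triangular numbers T_8, T_9, ….
Term 13 comes from track A (its 9th entry): -768.

-768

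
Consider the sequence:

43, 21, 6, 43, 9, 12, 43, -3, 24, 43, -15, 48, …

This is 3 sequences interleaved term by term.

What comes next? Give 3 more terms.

Taking every 3rd term gives 3 separate tracks.
Track A: 43, 43, 43, 43. Always 43.
Track B: 21, 9, -3, -15. Subtracting 12 each time.
Track C: 6, 12, 24, 48. Geometric, ×2 each step.
Term 13 comes from track A (its 5th entry): 43.
The 14th slot belongs to track B; its 5th term is -27.
Position 15 falls in track C as its term 5, giving 96.

43, -27, 96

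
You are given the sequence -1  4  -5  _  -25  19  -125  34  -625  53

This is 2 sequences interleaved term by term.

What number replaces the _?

The terms cycle through 2 interleaved subsequences.
Track A: -1, -5, -25, -125, -625 — multiplying by 5 each time.
Track B: 4, ?, 19, 34, 53 — each term equals the sum of the previous two.
So the missing entry in track B is 15.

15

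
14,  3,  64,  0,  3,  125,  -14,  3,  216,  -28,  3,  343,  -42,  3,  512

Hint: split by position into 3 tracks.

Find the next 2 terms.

-56, 3

Split by position mod 3: positions 1, 4, 7, … form one track, and each other residue class forms its own.
Track A: 14, 0, -14, -28, -42. Arithmetic with common difference −14.
Track B: 3, 3, 3, 3, 3. Constant 3.
Track C: 64, 125, 216, 343, 512. Perfect cubes starting at 4³.
Term 16 comes from track A (its 6th entry): -56.
Position 17 falls in track B as its term 6, giving 3.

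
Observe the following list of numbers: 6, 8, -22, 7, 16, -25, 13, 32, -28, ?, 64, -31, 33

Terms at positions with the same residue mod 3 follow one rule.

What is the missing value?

20

Split by position mod 3 into 3 tracks.
Stream A is 6, 7, 13, ?, 33, which is each term equals the sum of the previous two.
Stream B is 8, 16, 32, 64, which is powers of 2.
Stream C is -22, -25, -28, -31, which is arithmetic, step −3.
Stream A's pattern makes the blank 20.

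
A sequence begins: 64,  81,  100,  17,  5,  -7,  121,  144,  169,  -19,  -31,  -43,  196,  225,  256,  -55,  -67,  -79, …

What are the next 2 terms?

289, 324

Positions follow the repeating pattern AAABBB; grouping by letter gives 2 tracks.
Track A: 64, 81, 100, 121, 144, 169, 196, 225, 256. Consecutive squares n² from n = 8.
Track B: 17, 5, -7, -19, -31, -43, -55, -67, -79. Arithmetic with common difference −12.
Position 19 falls in track A as its term 10, giving 289.
Position 20 → track A, term 11 = 324.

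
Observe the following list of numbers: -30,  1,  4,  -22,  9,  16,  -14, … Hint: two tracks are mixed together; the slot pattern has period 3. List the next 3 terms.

25, 36, -6

Reading positions in blocks of 3 reveals the pattern ABB — 2 tracks woven together.
Subsequence A: -30, -22, -14 — arithmetic, step +8.
Subsequence B: 1, 4, 9, 16 — the squares 1², 2², 3², ….
The 8th slot belongs to subsequence B; its 5th term is 25.
The 9th slot belongs to subsequence B; its 6th term is 36.
Position 10 → subsequence A, term 4 = -6.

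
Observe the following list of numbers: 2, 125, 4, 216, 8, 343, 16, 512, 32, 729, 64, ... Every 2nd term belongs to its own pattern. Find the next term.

Odd-indexed and even-indexed terms follow separate rules.
Stream A = 2, 4, 8, 16, 32, 64: successive powers of 2.
Stream B = 125, 216, 343, 512, 729: consecutive cubes n³ from n = 5.
Term 12 comes from stream B (its 6th entry): 1000.

1000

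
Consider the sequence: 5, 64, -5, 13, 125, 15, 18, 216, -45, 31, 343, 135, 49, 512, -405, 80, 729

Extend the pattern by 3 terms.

1215, 129, 1000

Taking every 3rd term gives 3 separate tracks.
Stream A: 5, 13, 18, 31, 49, 80 — a Fibonacci-like recurrence a_n = a_{n-1} + a_{n-2}.
Stream B: 64, 125, 216, 343, 512, 729 — perfect cubes starting at 4³.
Stream C: -5, 15, -45, 135, -405 — geometric with ratio -3.
The 18th slot belongs to stream C; its 6th term is 1215.
Position 19 falls in stream A as its term 7, giving 129.
Term 20 comes from stream B (its 7th entry): 1000.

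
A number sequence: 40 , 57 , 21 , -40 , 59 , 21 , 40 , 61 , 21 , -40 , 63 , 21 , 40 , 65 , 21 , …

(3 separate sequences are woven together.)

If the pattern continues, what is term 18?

21

Read the sequence 3 terms at a time; column i is its own pattern.
Track A: 40, -40, 40, -40, 40. Alternating ±40.
Track B: 57, 59, 61, 63, 65. Linear: a_n = 55 + 2·n.
Track C: 21, 21, 21, 21, 21. Constant 21.
Position 18 → track C, term 6 = 21.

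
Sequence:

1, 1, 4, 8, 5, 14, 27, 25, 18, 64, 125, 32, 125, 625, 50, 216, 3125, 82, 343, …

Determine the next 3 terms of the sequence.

15625, 132, 512

The terms cycle through 3 interleaved subsequences.
Subsequence A: 1, 8, 27, 64, 125, 216, 343 — the cubes 1³, 2³, 3³, ….
Subsequence B: 1, 5, 25, 125, 625, 3125 — successive powers of 5.
Subsequence C: 4, 14, 18, 32, 50, 82 — Fibonacci-style (each term is the sum of the two before it).
The 20th slot belongs to subsequence B; its 7th term is 15625.
The 21st slot belongs to subsequence C; its 7th term is 132.
Position 22 falls in subsequence A as its term 8, giving 512.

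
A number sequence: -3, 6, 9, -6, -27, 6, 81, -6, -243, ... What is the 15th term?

6561

Taking every 2nd term gives 2 separate tracks.
Subsequence A = -3, 9, -27, 81, -243: geometric, ×-3 each step.
Subsequence B = 6, -6, 6, -6: oscillating between 6 and -6.
The 15th slot belongs to subsequence A; its 8th term is 6561.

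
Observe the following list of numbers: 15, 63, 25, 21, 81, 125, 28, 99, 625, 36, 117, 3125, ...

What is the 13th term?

Split by position mod 3 into 3 tracks.
Stream A: 15, 21, 28, 36 (triangular numbers n(n+1)/2 for n = 5, 6, …).
Stream B: 63, 81, 99, 117 (arithmetic with common difference +18).
Stream C: 25, 125, 625, 3125 (powers of 5).
Position 13 falls in stream A as its term 5, giving 45.

45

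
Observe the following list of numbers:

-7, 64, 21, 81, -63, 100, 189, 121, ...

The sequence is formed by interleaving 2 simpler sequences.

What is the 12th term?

Positions 1, 3, 5, … form one subsequence and positions 2, 4, 6, … form another.
Subsequence A = -7, 21, -63, 189: multiplying by -3 each time.
Subsequence B = 64, 81, 100, 121: perfect squares starting at 8².
The 12th slot belongs to subsequence B; its 6th term is 169.

169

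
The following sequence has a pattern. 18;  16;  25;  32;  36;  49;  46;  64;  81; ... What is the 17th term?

The slot pattern repeats as ABB (period 3), so there are 2 interleaved tracks.
Stream A is 18, 32, 46, which is arithmetic, step +14.
Stream B is 16, 25, 36, 49, 64, 81, which is the squares 4², 5², 6², ….
Position 17 → stream B, term 11 = 196.

196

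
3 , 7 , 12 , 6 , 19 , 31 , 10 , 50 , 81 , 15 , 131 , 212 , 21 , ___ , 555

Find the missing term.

Reading positions in blocks of 3 reveals the pattern ABB — 2 tracks woven together.
Track A: 3, 6, 10, 15, 21. Triangular numbers starting at T_2.
Track B: 7, 12, 19, 31, 50, 81, 131, 212, ?, 555. Fibonacci-style (each term is the sum of the two before it).
The gap is track B's term 9; the rule gives 343.

343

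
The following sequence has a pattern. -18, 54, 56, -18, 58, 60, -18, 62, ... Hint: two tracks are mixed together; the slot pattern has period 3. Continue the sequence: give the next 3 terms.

Positions follow the repeating pattern ABB; grouping by letter gives 2 tracks.
Track A = -18, -18, -18: constant -18.
Track B = 54, 56, 58, 60, 62: arithmetic with common difference +2.
Position 9 falls in track B as its term 6, giving 64.
Term 10 comes from track A (its 4th entry): -18.
Position 11 → track B, term 7 = 66.

64, -18, 66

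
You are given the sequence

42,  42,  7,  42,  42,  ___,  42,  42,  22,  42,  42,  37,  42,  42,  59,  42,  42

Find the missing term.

The slot pattern repeats as AAB (period 3), so there are 2 interleaved tracks.
Track A: 42, 42, 42, 42, 42, 42, 42, 42, 42, 42, 42, 42 (the constant sequence 42).
Track B: 7, ?, 22, 37, 59 (a Fibonacci-like recurrence a_n = a_{n-1} + a_{n-2}).
Track B's pattern makes the blank 15.

15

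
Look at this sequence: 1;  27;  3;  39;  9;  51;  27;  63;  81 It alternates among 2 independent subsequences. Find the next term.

75

Taking every 2nd term gives 2 separate tracks.
Subsequence A = 1, 3, 9, 27, 81: powers of 3.
Subsequence B = 27, 39, 51, 63: arithmetic, step +12.
The 10th slot belongs to subsequence B; its 5th term is 75.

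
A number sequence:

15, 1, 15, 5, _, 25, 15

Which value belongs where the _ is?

15

Split by position mod 2 into 2 tracks.
Track A: 15, 15, ?, 15. The constant sequence 15.
Track B: 1, 5, 25. Powers of 5.
So the missing entry in track A is 15.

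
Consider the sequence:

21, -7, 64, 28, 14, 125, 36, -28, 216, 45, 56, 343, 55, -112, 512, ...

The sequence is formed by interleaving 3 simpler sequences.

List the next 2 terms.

Split by position mod 3 into 3 tracks.
Track A = 21, 28, 36, 45, 55: the triangular numbers T_6, T_7, ….
Track B = -7, 14, -28, 56, -112: geometric, ×-2 each step.
Track C = 64, 125, 216, 343, 512: consecutive cubes n³ from n = 4.
Position 16 → track A, term 6 = 66.
Term 17 comes from track B (its 6th entry): 224.

66, 224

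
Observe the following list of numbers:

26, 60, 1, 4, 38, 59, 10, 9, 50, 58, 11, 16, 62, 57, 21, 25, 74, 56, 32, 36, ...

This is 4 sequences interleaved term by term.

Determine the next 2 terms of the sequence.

Taking every 4th term gives 4 separate tracks.
Track A: 26, 38, 50, 62, 74. Arithmetic, step +12.
Track B: 60, 59, 58, 57, 56. Arithmetic, step −1.
Track C: 1, 10, 11, 21, 32. Fibonacci-style (each term is the sum of the two before it).
Track D: 4, 9, 16, 25, 36. Perfect squares starting at 2².
Position 21 → track A, term 6 = 86.
The 22nd slot belongs to track B; its 6th term is 55.

86, 55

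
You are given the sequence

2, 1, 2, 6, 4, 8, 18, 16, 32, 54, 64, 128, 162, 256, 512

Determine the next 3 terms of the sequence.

486, 1024, 2048

Positions follow the repeating pattern ABB; grouping by letter gives 2 tracks.
Stream A: 2, 6, 18, 54, 162. Multiplying by 3 each time.
Stream B: 1, 2, 4, 8, 16, 32, 64, 128, 256, 512. Powers of 2.
Position 16 → stream A, term 6 = 486.
The 17th slot belongs to stream B; its 11th term is 1024.
Position 18 → stream B, term 12 = 2048.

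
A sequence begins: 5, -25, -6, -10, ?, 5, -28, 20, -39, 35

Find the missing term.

-17

Split by position mod 2 into 2 tracks.
Track A is 5, -6, ?, -28, -39, which is arithmetic, step −11.
Track B is -25, -10, 5, 20, 35, which is linear: a_n = -40 + 15·n.
Track A's pattern makes the blank -17.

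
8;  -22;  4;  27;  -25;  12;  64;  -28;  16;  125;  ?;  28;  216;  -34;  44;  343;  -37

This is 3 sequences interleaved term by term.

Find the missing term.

Split by position mod 3: positions 1, 4, 7, … form one track, and each other residue class forms its own.
Track A is 8, 27, 64, 125, 216, 343, which is the cubes 2³, 3³, 4³, ….
Track B is -22, -25, -28, ?, -34, -37, which is subtracting 3 each time.
Track C is 4, 12, 16, 28, 44, which is Fibonacci-style (each term is the sum of the two before it).
The gap is track B's term 4; the rule gives -31.

-31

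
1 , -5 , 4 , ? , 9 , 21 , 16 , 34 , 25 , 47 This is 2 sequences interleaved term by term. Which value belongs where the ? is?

8

Odd-indexed and even-indexed terms follow separate rules.
Stream A: 1, 4, 9, 16, 25. Perfect squares starting at 1².
Stream B: -5, ?, 21, 34, 47. Arithmetic, step +13.
Filling stream B at index 2 by its rule yields 8.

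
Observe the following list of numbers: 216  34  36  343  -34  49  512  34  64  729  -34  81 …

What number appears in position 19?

1728

Split by position mod 3: positions 1, 4, 7, … form one track, and each other residue class forms its own.
Track A = 216, 343, 512, 729: the cubes 6³, 7³, 8³, ….
Track B = 34, -34, 34, -34: alternating ±34.
Track C = 36, 49, 64, 81: the squares 6², 7², 8², ….
Position 19 falls in track A as its term 7, giving 1728.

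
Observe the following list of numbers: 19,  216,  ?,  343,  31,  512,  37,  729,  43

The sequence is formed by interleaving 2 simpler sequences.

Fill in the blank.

25

Odd-indexed and even-indexed terms follow separate rules.
Track A: 19, ?, 31, 37, 43 — linear: a_n = 13 + 6·n.
Track B: 216, 343, 512, 729 — perfect cubes starting at 6³.
Track A's pattern makes the blank 25.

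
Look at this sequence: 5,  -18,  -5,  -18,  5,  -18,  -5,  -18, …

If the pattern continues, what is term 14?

The terms cycle through 2 interleaved subsequences.
Subsequence A: 5, -5, 5, -5 (the oscillation 5·(−1)^(n+1)).
Subsequence B: -18, -18, -18, -18 (always -18).
The 14th slot belongs to subsequence B; its 7th term is -18.

-18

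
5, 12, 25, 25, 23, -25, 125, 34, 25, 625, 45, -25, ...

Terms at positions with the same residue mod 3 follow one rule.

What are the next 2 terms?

Taking every 3rd term gives 3 separate tracks.
Track A = 5, 25, 125, 625: powers of 5.
Track B = 12, 23, 34, 45: arithmetic, step +11.
Track C = 25, -25, 25, -25: oscillating between 25 and -25.
Term 13 comes from track A (its 5th entry): 3125.
Position 14 → track B, term 5 = 56.

3125, 56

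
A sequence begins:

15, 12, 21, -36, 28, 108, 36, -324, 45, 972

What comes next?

Odd-indexed and even-indexed terms follow separate rules.
Track A: 15, 21, 28, 36, 45. Triangular numbers n(n+1)/2 for n = 5, 6, ….
Track B: 12, -36, 108, -324, 972. A geometric progression (common ratio -3).
Position 11 → track A, term 6 = 55.

55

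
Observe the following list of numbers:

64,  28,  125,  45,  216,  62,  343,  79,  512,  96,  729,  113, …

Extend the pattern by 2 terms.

Odd-indexed and even-indexed terms follow separate rules.
Stream A: 64, 125, 216, 343, 512, 729 (perfect cubes starting at 4³).
Stream B: 28, 45, 62, 79, 96, 113 (adding 17 each time).
Position 13 → stream A, term 7 = 1000.
The 14th slot belongs to stream B; its 7th term is 130.

1000, 130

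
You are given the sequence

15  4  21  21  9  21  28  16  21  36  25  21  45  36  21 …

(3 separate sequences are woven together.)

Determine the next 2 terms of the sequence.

Split by position mod 3 into 3 tracks.
Stream A: 15, 21, 28, 36, 45 — triangular numbers n(n+1)/2 for n = 5, 6, ….
Stream B: 4, 9, 16, 25, 36 — consecutive squares n² from n = 2.
Stream C: 21, 21, 21, 21, 21 — the constant sequence 21.
Position 16 falls in stream A as its term 6, giving 55.
Term 17 comes from stream B (its 6th entry): 49.

55, 49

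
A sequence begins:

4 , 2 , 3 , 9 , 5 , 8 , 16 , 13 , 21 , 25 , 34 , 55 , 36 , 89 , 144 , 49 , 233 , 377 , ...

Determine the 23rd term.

1597

The slot pattern repeats as ABB (period 3), so there are 2 interleaved tracks.
Track A is 4, 9, 16, 25, 36, 49, which is the squares 2², 3², 4², ….
Track B is 2, 3, 5, 8, 13, 21, 34, 55, 89, 144, 233, 377, which is Fibonacci-style (each term is the sum of the two before it).
Position 23 falls in track B as its term 15, giving 1597.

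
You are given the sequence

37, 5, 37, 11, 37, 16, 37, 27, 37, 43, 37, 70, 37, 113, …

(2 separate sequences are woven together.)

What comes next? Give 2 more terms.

37, 183

Odd-indexed and even-indexed terms follow separate rules.
Subsequence A: 37, 37, 37, 37, 37, 37, 37. Always 37.
Subsequence B: 5, 11, 16, 27, 43, 70, 113. Fibonacci-style (each term is the sum of the two before it).
Position 15 falls in subsequence A as its term 8, giving 37.
Position 16 → subsequence B, term 8 = 183.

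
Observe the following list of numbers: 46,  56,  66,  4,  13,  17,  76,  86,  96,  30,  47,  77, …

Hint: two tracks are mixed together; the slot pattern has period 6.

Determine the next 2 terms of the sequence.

Positions follow the repeating pattern AAABBB; grouping by letter gives 2 tracks.
Track A: 46, 56, 66, 76, 86, 96 — adding 10 each time.
Track B: 4, 13, 17, 30, 47, 77 — Fibonacci-style (each term is the sum of the two before it).
Term 13 comes from track A (its 7th entry): 106.
The 14th slot belongs to track A; its 8th term is 116.

106, 116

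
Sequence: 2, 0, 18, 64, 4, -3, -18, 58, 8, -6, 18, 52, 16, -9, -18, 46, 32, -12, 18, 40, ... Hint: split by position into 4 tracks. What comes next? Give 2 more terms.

Split by position mod 4: positions 1, 5, 9, … form one track, and each other residue class forms its own.
Subsequence A: 2, 4, 8, 16, 32. Powers 2^1, 2^2, 2^3, ….
Subsequence B: 0, -3, -6, -9, -12. Arithmetic, step −3.
Subsequence C: 18, -18, 18, -18, 18. Oscillating between 18 and -18.
Subsequence D: 64, 58, 52, 46, 40. Arithmetic, step −6.
Position 21 falls in subsequence A as its term 6, giving 64.
The 22nd slot belongs to subsequence B; its 6th term is -15.

64, -15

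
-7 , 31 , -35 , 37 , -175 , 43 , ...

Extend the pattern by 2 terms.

-875, 49

The terms cycle through 2 interleaved subsequences.
Track A: -7, -35, -175. Multiplying by 5 each time.
Track B: 31, 37, 43. Arithmetic with common difference +6.
Term 7 comes from track A (its 4th entry): -875.
The 8th slot belongs to track B; its 4th term is 49.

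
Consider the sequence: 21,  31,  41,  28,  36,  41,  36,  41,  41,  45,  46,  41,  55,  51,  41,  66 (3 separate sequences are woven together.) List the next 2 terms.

The terms cycle through 3 interleaved subsequences.
Subsequence A: 21, 28, 36, 45, 55, 66 — triangular numbers starting at T_6.
Subsequence B: 31, 36, 41, 46, 51 — linear: a_n = 26 + 5·n.
Subsequence C: 41, 41, 41, 41, 41 — always 41.
Position 17 falls in subsequence B as its term 6, giving 56.
Position 18 falls in subsequence C as its term 6, giving 41.

56, 41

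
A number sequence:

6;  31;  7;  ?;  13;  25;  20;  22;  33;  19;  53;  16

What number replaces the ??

28

Positions 1, 3, 5, … form one subsequence and positions 2, 4, 6, … form another.
Track A: 6, 7, 13, 20, 33, 53 — Fibonacci-style (each term is the sum of the two before it).
Track B: 31, ?, 25, 22, 19, 16 — linear: a_n = 34 − 3·n.
So the missing entry in track B is 28.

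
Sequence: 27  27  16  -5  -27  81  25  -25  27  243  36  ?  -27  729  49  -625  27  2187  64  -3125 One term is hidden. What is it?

-125

Split by position mod 4: positions 1, 5, 9, … form one track, and each other residue class forms its own.
Track A: 27, -27, 27, -27, 27 — alternating ±27.
Track B: 27, 81, 243, 729, 2187 — successive powers of 3.
Track C: 16, 25, 36, 49, 64 — consecutive squares n² from n = 4.
Track D: -5, -25, ?, -625, -3125 — a geometric progression (common ratio 5).
So the missing entry in track D is -125.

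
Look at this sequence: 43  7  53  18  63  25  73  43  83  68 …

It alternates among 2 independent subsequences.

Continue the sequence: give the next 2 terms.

The terms cycle through 2 interleaved subsequences.
Track A = 43, 53, 63, 73, 83: linear: a_n = 33 + 10·n.
Track B = 7, 18, 25, 43, 68: each term equals the sum of the previous two.
Position 11 → track A, term 6 = 93.
Position 12 falls in track B as its term 6, giving 111.

93, 111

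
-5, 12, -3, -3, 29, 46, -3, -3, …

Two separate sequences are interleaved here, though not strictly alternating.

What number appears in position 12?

-3

Positions follow the repeating pattern AABB; grouping by letter gives 2 tracks.
Subsequence A is -5, 12, 29, 46, which is linear: a_n = -22 + 17·n.
Subsequence B is -3, -3, -3, -3, which is constant -3.
The 12th slot belongs to subsequence B; its 6th term is -3.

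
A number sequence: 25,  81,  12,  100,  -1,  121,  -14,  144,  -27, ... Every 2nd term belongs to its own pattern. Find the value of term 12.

196

Taking every 2nd term gives 2 separate tracks.
Track A: 25, 12, -1, -14, -27 (subtracting 13 each time).
Track B: 81, 100, 121, 144 (the squares 9², 10², 11², …).
Position 12 → track B, term 6 = 196.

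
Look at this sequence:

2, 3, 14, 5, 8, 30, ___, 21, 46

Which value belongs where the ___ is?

The slot pattern repeats as AAB (period 3), so there are 2 interleaved tracks.
Track A: 2, 3, 5, 8, ?, 21 — each term equals the sum of the previous two.
Track B: 14, 30, 46 — arithmetic, step +16.
The gap is track A's term 5; the rule gives 13.

13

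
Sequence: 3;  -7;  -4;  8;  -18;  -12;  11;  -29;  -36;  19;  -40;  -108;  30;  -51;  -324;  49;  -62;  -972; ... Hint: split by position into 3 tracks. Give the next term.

79

Read the sequence 3 terms at a time; column i is its own pattern.
Subsequence A: 3, 8, 11, 19, 30, 49 — Fibonacci-style (each term is the sum of the two before it).
Subsequence B: -7, -18, -29, -40, -51, -62 — arithmetic, step −11.
Subsequence C: -4, -12, -36, -108, -324, -972 — a geometric progression (common ratio 3).
The 19th slot belongs to subsequence A; its 7th term is 79.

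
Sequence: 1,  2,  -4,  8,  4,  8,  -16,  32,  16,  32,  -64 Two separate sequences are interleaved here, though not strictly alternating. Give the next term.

Reading positions in blocks of 4 reveals the pattern AABB — 2 tracks woven together.
Track A: 1, 2, 4, 8, 16, 32 — powers 2^0, 2^1, 2^2, ….
Track B: -4, 8, -16, 32, -64 — multiplying by -2 each time.
Term 12 comes from track B (its 6th entry): 128.

128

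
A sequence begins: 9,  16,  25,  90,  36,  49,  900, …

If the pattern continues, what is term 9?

81

Reading positions in blocks of 3 reveals the pattern ABB — 2 tracks woven together.
Subsequence A is 9, 90, 900, which is a geometric progression (common ratio 10).
Subsequence B is 16, 25, 36, 49, which is the squares 4², 5², 6², ….
Position 9 falls in subsequence B as its term 6, giving 81.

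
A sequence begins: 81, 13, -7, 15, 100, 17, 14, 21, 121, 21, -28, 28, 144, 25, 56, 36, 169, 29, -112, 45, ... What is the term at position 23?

224

Read the sequence 4 terms at a time; column i is its own pattern.
Track A is 81, 100, 121, 144, 169, which is perfect squares starting at 9².
Track B is 13, 17, 21, 25, 29, which is arithmetic with common difference +4.
Track C is -7, 14, -28, 56, -112, which is geometric, ×-2 each step.
Track D is 15, 21, 28, 36, 45, which is triangular numbers starting at T_5.
The 23rd slot belongs to track C; its 6th term is 224.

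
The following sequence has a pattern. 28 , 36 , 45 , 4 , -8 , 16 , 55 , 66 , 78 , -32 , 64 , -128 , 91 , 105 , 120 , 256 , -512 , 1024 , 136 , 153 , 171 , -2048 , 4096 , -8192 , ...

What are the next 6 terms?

The slot pattern repeats as AAABBB (period 6), so there are 2 interleaved tracks.
Track A = 28, 36, 45, 55, 66, 78, 91, 105, 120, 136, 153, 171: the triangular numbers T_7, T_8, ….
Track B = 4, -8, 16, -32, 64, -128, 256, -512, 1024, -2048, 4096, -8192: geometric with ratio -2.
Term 25 comes from track A (its 13th entry): 190.
Term 26 comes from track A (its 14th entry): 210.
Position 27 falls in track A as its term 15, giving 231.
The 28th slot belongs to track B; its 13th term is 16384.
The 29th slot belongs to track B; its 14th term is -32768.
Position 30 falls in track B as its term 15, giving 65536.

190, 210, 231, 16384, -32768, 65536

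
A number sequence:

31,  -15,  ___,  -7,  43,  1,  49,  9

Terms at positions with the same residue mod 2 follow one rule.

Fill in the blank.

Odd-indexed and even-indexed terms follow separate rules.
Stream A: 31, ?, 43, 49 (arithmetic with common difference +6).
Stream B: -15, -7, 1, 9 (arithmetic with common difference +8).
So the missing entry in stream A is 37.

37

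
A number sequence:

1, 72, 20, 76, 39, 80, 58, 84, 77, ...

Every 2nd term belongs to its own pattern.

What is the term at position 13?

Odd-indexed and even-indexed terms follow separate rules.
Stream A = 1, 20, 39, 58, 77: arithmetic, step +19.
Stream B = 72, 76, 80, 84: adding 4 each time.
Term 13 comes from stream A (its 7th entry): 115.

115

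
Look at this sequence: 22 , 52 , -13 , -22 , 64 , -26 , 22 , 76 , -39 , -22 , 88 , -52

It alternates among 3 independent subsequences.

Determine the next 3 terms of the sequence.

Read the sequence 3 terms at a time; column i is its own pattern.
Stream A: 22, -22, 22, -22. Oscillating between 22 and -22.
Stream B: 52, 64, 76, 88. Arithmetic, step +12.
Stream C: -13, -26, -39, -52. Linear: a_n = −13·n.
Position 13 → stream A, term 5 = 22.
Position 14 falls in stream B as its term 5, giving 100.
Position 15 → stream C, term 5 = -65.

22, 100, -65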